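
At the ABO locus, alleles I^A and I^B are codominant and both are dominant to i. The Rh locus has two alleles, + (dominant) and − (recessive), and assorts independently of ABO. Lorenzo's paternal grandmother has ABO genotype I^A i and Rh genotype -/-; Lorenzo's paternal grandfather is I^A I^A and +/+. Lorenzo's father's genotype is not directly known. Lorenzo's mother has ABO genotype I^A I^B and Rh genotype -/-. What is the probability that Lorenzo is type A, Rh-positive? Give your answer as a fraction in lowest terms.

1/4

Lorenzo's father's ABO genotype from I^A i × I^A I^A: 1/2 I^A I^A, 1/2 I^A i.
Crossing each possibility with the mother I^A I^B and summing P(type A): 1/2·1/2 + 1/2·1/2 = 1/2.
Similarly for Rh via the father's Rh distribution: P(Rh+) = 1/2.
Independent loci: 1/2 × 1/2 = 1/4.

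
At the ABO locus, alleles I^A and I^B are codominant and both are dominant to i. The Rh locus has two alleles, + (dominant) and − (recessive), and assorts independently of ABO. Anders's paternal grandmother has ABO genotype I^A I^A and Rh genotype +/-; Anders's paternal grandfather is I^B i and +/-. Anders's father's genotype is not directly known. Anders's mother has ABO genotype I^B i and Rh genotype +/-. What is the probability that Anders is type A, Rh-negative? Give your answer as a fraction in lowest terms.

Anders's father's ABO genotype from I^A I^A × I^B i: 1/2 I^A I^B, 1/2 I^A i.
Crossing each possibility with the mother I^B i and summing P(type A): 1/2·1/4 + 1/2·1/4 = 1/4.
Similarly for Rh via the father's Rh distribution: P(Rh-) = 1/4.
Independent loci: 1/4 × 1/4 = 1/16.

1/16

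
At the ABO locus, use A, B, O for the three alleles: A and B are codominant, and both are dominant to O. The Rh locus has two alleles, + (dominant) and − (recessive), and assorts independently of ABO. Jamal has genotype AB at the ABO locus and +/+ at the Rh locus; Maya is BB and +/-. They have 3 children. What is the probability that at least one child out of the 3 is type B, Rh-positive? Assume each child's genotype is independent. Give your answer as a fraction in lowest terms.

7/8

ABO cross AB × BB → 1/2 B, 1/2 AB.
Rh cross +/+ × +/- → 1 Rh+; so P(type B, Rh-positive) = 1/2 × 1 = 1/2 per child.
P(none) = (1/2)^3 = 1/8; P(at least one) = 1 − 1/8 = 7/8.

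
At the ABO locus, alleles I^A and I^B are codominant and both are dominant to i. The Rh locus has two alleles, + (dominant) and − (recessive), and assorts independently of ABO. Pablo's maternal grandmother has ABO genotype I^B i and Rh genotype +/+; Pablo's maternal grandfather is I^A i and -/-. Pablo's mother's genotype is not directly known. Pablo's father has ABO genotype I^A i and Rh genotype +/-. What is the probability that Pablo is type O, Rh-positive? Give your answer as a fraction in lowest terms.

Pablo's mother's ABO genotype from I^B i × I^A i: 1/4 I^A I^B, 1/4 I^A i, 1/4 I^B i, 1/4 i i.
Crossing each possibility with the father I^A i and summing P(type O): 1/4·0 + 1/4·1/4 + 1/4·1/4 + 1/4·1/2 = 1/4.
Similarly for Rh via the mother's Rh distribution: P(Rh+) = 3/4.
Independent loci: 1/4 × 3/4 = 3/16.

3/16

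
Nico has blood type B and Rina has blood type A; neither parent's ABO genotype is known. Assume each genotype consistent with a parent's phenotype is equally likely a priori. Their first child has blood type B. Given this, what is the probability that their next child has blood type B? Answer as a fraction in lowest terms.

Possible genotypes: Nico ∈ {BB, BO}; Rina ∈ {AA, AO}.
Weight each parental genotype pair by prior × P(type-B child):
  BB × AO: posterior weight 2/3; P(next child type B) = 1/2.
  BO × AO: posterior weight 1/3; P(next child type B) = 1/4.
Weighted sum = 5/12.

5/12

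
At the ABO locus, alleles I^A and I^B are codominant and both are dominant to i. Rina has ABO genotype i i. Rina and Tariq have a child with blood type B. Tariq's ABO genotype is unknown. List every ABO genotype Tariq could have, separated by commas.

For each candidate genotype of Tariq, check whether crossing it with i i can produce every observed child phenotype.
  I^A I^A → possible child types {A} ✗
  I^A I^B → possible child types {A, B} ✓
  I^A i → possible child types {O, A} ✗
  I^B I^B → possible child types {B} ✓
  I^B i → possible child types {O, B} ✓
  i i → possible child types {O} ✗

I^A I^B, I^B I^B, I^B i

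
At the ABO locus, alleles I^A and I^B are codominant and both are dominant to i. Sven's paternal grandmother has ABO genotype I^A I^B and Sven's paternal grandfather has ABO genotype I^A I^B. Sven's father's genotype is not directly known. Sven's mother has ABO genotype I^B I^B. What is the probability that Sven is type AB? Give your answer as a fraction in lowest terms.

1/2

Sven's father's ABO genotype from I^A I^B × I^A I^B: 1/4 I^A I^A, 1/2 I^A I^B, 1/4 I^B I^B.
Crossing each possibility with the mother I^B I^B and summing P(type AB): 1/4·1 + 1/2·1/2 + 1/4·0 = 1/2.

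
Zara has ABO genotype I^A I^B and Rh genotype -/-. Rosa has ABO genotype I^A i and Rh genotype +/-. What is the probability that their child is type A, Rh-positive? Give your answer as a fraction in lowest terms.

1/4

ABO cross I^A I^B × I^A i → offspring phenotypes: 1/2 A, 1/4 B, 1/4 AB.
Rh cross -/- × +/- → 1/2 Rh+, 1/2 Rh-.
Independent loci: P(type A, Rh-positive) = 1/2 × 1/2 = 1/4.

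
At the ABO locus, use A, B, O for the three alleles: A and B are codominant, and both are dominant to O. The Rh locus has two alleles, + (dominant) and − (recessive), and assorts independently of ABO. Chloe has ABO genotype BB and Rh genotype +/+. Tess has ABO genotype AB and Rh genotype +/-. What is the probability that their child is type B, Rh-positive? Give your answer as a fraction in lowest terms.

ABO cross BB × AB → offspring phenotypes: 1/2 B, 1/2 AB.
Rh cross +/+ × +/- → 1 Rh+.
Independent loci: P(type B, Rh-positive) = 1/2 × 1 = 1/2.

1/2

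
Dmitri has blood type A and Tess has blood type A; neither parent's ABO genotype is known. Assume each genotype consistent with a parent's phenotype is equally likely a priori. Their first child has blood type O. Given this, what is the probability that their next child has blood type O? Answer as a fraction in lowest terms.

1/4

Possible genotypes: Dmitri ∈ {I^A I^A, I^A i}; Tess ∈ {I^A I^A, I^A i}.
Weight each parental genotype pair by prior × P(type-O child):
  I^A i × I^A i: posterior weight 1; P(next child type O) = 1/4.
Weighted sum = 1/4.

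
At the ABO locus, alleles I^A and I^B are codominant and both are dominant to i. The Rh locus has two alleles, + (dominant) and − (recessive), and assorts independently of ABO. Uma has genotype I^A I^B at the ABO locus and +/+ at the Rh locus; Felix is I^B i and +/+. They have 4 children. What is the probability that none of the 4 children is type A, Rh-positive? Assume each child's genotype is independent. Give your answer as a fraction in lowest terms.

ABO cross I^A I^B × I^B i → 1/4 A, 1/2 B, 1/4 AB.
Rh cross +/+ × +/+ → 1 Rh+; so P(type A, Rh-positive) = 1/4 × 1 = 1/4 per child.
P(not type A, Rh-positive) = 3/4 for one child; (3/4)^4 = 81/256.

81/256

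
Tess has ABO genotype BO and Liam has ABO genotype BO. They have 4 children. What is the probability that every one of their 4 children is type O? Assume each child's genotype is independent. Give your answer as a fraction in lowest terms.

ABO cross BO × BO → 1/4 O, 3/4 B.
So P(type O) = 1/4 per child.
All 4 independent: (1/4)^4 = 1/256.

1/256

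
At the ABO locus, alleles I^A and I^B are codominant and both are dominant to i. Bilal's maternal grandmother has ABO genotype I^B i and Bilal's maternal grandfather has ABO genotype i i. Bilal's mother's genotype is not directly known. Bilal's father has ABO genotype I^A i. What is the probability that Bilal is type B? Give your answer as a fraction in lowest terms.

1/8

Bilal's mother's ABO genotype from I^B i × i i: 1/2 I^B i, 1/2 i i.
Crossing each possibility with the father I^A i and summing P(type B): 1/2·1/4 + 1/2·0 = 1/8.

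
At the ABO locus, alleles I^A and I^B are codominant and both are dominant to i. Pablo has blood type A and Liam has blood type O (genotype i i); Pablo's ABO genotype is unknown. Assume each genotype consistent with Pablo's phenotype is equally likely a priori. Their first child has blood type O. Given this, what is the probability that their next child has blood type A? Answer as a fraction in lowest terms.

1/2

Possible genotypes: Pablo ∈ {I^A I^A, I^A i}; Liam ∈ {i i}.
Weight each parental genotype pair by prior × P(type-O child):
  I^A i × i i: posterior weight 1; P(next child type A) = 1/2.
Weighted sum = 1/2.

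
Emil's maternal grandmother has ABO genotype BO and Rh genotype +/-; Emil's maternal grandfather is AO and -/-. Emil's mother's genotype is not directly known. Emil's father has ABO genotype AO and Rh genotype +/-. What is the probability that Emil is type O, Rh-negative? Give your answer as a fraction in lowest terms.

3/32

Emil's mother's ABO genotype from BO × AO: 1/4 AB, 1/4 AO, 1/4 BO, 1/4 OO.
Crossing each possibility with the father AO and summing P(type O): 1/4·0 + 1/4·1/4 + 1/4·1/4 + 1/4·1/2 = 1/4.
Similarly for Rh via the mother's Rh distribution: P(Rh-) = 3/8.
Independent loci: 1/4 × 3/8 = 3/32.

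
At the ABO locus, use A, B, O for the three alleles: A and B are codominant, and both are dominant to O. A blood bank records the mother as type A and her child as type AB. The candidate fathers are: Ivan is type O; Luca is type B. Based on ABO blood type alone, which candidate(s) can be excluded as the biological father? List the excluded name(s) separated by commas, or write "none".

A candidate is excluded only if no genotype consistent with his phenotype could produce a type AB child with a type A mother.
Ivan (type O): no genotype consistent with that phenotype can produce a type-AB child with a type-A mother.

Ivan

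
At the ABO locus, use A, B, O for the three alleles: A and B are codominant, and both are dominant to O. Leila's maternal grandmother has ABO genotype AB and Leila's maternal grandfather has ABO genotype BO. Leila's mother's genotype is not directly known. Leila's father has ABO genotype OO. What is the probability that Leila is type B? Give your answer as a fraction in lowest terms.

Leila's mother's ABO genotype from AB × BO: 1/4 AB, 1/4 AO, 1/4 BB, 1/4 BO.
Crossing each possibility with the father OO and summing P(type B): 1/4·1/2 + 1/4·0 + 1/4·1 + 1/4·1/2 = 1/2.

1/2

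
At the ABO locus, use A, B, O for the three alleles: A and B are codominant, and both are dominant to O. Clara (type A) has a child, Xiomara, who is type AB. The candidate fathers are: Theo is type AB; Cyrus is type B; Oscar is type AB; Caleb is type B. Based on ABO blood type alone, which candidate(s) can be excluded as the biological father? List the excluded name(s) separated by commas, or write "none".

none

A candidate is excluded only if no genotype consistent with his phenotype could produce a type AB child with a type A mother.
Every candidate has at least one consistent genotype combination, so none can be excluded.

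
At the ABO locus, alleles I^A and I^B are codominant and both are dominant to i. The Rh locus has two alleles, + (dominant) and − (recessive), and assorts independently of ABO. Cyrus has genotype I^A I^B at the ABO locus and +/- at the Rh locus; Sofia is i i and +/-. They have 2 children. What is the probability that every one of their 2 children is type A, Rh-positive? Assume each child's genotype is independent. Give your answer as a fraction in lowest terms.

ABO cross I^A I^B × i i → 1/2 A, 1/2 B.
Rh cross +/- × +/- → 3/4 Rh+, 1/4 Rh-; so P(type A, Rh-positive) = 1/2 × 3/4 = 3/8 per child.
All 2 independent: (3/8)^2 = 9/64.

9/64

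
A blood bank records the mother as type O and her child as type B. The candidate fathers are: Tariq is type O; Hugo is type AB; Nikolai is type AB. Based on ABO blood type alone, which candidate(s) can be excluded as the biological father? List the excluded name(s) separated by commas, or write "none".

Tariq

A candidate is excluded only if no genotype consistent with his phenotype could produce a type B child with a type O mother.
Tariq (type O): no genotype consistent with that phenotype can produce a type-B child with a type-O mother.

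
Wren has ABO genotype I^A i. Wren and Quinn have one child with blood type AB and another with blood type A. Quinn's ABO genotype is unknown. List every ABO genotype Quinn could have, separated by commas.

I^A I^B, I^B i

For each candidate genotype of Quinn, check whether crossing it with I^A i can produce every observed child phenotype.
  I^A I^A → possible child types {A} ✗
  I^A I^B → possible child types {A, B, AB} ✓
  I^A i → possible child types {O, A} ✗
  I^B I^B → possible child types {B, AB} ✗
  I^B i → possible child types {O, A, B, AB} ✓
  i i → possible child types {O, A} ✗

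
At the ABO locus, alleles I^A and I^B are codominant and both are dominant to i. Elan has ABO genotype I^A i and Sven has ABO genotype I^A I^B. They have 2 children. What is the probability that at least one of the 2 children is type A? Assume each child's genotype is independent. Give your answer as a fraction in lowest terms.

ABO cross I^A i × I^A I^B → 1/2 A, 1/4 B, 1/4 AB.
So P(type A) = 1/2 per child.
P(none) = (1/2)^2 = 1/4; P(at least one) = 1 − 1/4 = 3/4.

3/4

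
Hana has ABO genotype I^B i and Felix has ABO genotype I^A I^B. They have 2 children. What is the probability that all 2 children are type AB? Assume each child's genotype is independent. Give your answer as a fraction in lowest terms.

1/16

ABO cross I^B i × I^A I^B → 1/4 A, 1/2 B, 1/4 AB.
So P(type AB) = 1/4 per child.
All 2 independent: (1/4)^2 = 1/16.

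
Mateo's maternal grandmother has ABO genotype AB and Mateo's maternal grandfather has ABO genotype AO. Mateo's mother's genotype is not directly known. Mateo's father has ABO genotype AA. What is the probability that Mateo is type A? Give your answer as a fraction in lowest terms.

Mateo's mother's ABO genotype from AB × AO: 1/4 AA, 1/4 AB, 1/4 AO, 1/4 BO.
Crossing each possibility with the father AA and summing P(type A): 1/4·1 + 1/4·1/2 + 1/4·1 + 1/4·1/2 = 3/4.

3/4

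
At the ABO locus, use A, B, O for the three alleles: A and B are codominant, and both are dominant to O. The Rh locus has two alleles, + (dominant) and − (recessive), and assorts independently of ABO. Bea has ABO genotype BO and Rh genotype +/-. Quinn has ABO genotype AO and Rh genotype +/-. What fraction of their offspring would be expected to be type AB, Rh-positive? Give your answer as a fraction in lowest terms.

3/16

ABO cross BO × AO → offspring phenotypes: 1/4 O, 1/4 A, 1/4 B, 1/4 AB.
Rh cross +/- × +/- → 3/4 Rh+, 1/4 Rh-.
Independent loci: P(type AB, Rh-positive) = 1/4 × 3/4 = 3/16.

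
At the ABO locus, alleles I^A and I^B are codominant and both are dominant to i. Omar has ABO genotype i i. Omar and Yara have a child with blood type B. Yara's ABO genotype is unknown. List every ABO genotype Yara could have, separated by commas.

I^A I^B, I^B I^B, I^B i

For each candidate genotype of Yara, check whether crossing it with i i can produce every observed child phenotype.
  I^A I^A → possible child types {A} ✗
  I^A I^B → possible child types {A, B} ✓
  I^A i → possible child types {O, A} ✗
  I^B I^B → possible child types {B} ✓
  I^B i → possible child types {O, B} ✓
  i i → possible child types {O} ✗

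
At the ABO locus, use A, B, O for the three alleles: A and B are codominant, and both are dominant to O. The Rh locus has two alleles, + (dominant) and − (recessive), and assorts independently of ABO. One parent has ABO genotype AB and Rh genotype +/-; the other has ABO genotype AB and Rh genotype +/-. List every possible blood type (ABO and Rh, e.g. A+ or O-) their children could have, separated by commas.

Gametes from AB × AB give offspring ABO genotypes AA, AB, BB, i.e. phenotypes A, B, AB.
Rh cross +/- × +/- → phenotypes Rh+, Rh-.
Combining independently: A+, A-, B+, B-, AB+, AB-.

A+, A-, B+, B-, AB+, AB-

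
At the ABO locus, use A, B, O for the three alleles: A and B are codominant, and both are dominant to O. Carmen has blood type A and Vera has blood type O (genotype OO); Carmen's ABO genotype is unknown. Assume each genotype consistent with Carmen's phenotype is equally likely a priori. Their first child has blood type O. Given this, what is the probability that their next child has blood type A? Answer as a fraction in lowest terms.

Possible genotypes: Carmen ∈ {AA, AO}; Vera ∈ {OO}.
Weight each parental genotype pair by prior × P(type-O child):
  AO × OO: posterior weight 1; P(next child type A) = 1/2.
Weighted sum = 1/2.

1/2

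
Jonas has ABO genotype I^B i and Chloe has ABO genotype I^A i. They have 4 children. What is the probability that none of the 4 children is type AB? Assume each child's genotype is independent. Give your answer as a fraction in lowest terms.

81/256

ABO cross I^B i × I^A i → 1/4 O, 1/4 A, 1/4 B, 1/4 AB.
So P(type AB) = 1/4 per child.
P(not type AB) = 3/4 for one child; (3/4)^4 = 81/256.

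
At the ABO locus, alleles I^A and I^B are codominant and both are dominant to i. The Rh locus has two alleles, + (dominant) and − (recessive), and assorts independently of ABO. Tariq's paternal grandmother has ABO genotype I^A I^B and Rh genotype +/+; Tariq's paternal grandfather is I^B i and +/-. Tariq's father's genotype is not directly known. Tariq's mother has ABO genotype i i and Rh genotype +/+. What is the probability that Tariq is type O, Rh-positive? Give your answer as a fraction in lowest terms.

1/4

Tariq's father's ABO genotype from I^A I^B × I^B i: 1/4 I^A I^B, 1/4 I^A i, 1/4 I^B I^B, 1/4 I^B i.
Crossing each possibility with the mother i i and summing P(type O): 1/4·0 + 1/4·1/2 + 1/4·0 + 1/4·1/2 = 1/4.
Similarly for Rh via the father's Rh distribution: P(Rh+) = 1.
Independent loci: 1/4 × 1 = 1/4.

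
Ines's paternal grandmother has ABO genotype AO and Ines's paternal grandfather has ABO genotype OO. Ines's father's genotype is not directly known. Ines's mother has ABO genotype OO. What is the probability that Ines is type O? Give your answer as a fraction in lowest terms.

Ines's father's ABO genotype from AO × OO: 1/2 AO, 1/2 OO.
Crossing each possibility with the mother OO and summing P(type O): 1/2·1/2 + 1/2·1 = 3/4.

3/4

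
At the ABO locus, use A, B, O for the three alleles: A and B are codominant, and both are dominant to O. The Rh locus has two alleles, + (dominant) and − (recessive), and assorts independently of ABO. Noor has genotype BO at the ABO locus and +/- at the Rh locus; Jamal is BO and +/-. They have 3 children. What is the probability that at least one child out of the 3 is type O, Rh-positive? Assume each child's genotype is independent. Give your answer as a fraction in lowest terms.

1899/4096

ABO cross BO × BO → 1/4 O, 3/4 B.
Rh cross +/- × +/- → 3/4 Rh+, 1/4 Rh-; so P(type O, Rh-positive) = 1/4 × 3/4 = 3/16 per child.
P(none) = (13/16)^3 = 2197/4096; P(at least one) = 1 − 2197/4096 = 1899/4096.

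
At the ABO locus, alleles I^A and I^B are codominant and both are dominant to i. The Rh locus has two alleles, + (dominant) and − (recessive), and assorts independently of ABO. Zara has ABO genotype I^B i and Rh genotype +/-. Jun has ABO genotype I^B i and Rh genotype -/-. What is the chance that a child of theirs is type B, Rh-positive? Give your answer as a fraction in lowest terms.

3/8

ABO cross I^B i × I^B i → offspring phenotypes: 1/4 O, 3/4 B.
Rh cross +/- × -/- → 1/2 Rh+, 1/2 Rh-.
Independent loci: P(type B, Rh-positive) = 3/4 × 1/2 = 3/8.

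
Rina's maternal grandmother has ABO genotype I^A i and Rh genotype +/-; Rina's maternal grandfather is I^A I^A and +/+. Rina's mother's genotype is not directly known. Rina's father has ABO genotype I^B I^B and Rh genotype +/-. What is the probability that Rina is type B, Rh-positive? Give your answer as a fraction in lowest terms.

7/32

Rina's mother's ABO genotype from I^A i × I^A I^A: 1/2 I^A I^A, 1/2 I^A i.
Crossing each possibility with the father I^B I^B and summing P(type B): 1/2·0 + 1/2·1/2 = 1/4.
Similarly for Rh via the mother's Rh distribution: P(Rh+) = 7/8.
Independent loci: 1/4 × 7/8 = 7/32.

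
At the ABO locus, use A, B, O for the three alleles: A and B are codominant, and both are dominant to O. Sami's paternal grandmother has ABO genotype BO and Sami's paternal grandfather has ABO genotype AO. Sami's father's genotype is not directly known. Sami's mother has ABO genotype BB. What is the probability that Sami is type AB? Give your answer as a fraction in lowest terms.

Sami's father's ABO genotype from BO × AO: 1/4 AB, 1/4 AO, 1/4 BO, 1/4 OO.
Crossing each possibility with the mother BB and summing P(type AB): 1/4·1/2 + 1/4·1/2 + 1/4·0 + 1/4·0 = 1/4.

1/4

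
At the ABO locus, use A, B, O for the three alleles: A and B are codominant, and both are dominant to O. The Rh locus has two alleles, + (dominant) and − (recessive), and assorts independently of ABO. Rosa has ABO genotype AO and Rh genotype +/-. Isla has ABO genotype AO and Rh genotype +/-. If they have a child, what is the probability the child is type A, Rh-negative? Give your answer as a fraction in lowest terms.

ABO cross AO × AO → offspring phenotypes: 1/4 O, 3/4 A.
Rh cross +/- × +/- → 3/4 Rh+, 1/4 Rh-.
Independent loci: P(type A, Rh-negative) = 3/4 × 1/4 = 3/16.

3/16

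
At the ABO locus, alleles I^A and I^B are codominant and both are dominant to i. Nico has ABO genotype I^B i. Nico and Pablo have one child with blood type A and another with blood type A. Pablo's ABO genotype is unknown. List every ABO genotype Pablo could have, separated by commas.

I^A I^A, I^A I^B, I^A i

For each candidate genotype of Pablo, check whether crossing it with I^B i can produce every observed child phenotype.
  I^A I^A → possible child types {A, AB} ✓
  I^A I^B → possible child types {A, B, AB} ✓
  I^A i → possible child types {O, A, B, AB} ✓
  I^B I^B → possible child types {B} ✗
  I^B i → possible child types {O, B} ✗
  i i → possible child types {O, B} ✗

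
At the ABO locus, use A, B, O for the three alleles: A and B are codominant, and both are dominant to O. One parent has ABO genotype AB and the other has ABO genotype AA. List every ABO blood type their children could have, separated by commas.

A, AB

Gametes from AB × AA give offspring ABO genotypes AA, AB, i.e. phenotypes A, AB.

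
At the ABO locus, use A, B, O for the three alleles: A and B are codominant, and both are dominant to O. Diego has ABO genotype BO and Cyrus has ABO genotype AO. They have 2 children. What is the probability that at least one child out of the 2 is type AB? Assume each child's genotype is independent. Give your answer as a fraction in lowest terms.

ABO cross BO × AO → 1/4 O, 1/4 A, 1/4 B, 1/4 AB.
So P(type AB) = 1/4 per child.
P(none) = (3/4)^2 = 9/16; P(at least one) = 1 − 9/16 = 7/16.

7/16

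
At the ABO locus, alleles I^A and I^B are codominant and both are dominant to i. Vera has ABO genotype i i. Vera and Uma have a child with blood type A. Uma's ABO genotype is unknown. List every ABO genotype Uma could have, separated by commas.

For each candidate genotype of Uma, check whether crossing it with i i can produce every observed child phenotype.
  I^A I^A → possible child types {A} ✓
  I^A I^B → possible child types {A, B} ✓
  I^A i → possible child types {O, A} ✓
  I^B I^B → possible child types {B} ✗
  I^B i → possible child types {O, B} ✗
  i i → possible child types {O} ✗

I^A I^A, I^A I^B, I^A i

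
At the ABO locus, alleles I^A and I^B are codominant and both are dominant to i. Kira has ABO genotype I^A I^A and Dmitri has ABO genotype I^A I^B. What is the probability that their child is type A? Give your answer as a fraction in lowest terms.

ABO cross I^A I^A × I^A I^B → offspring phenotypes: 1/2 A, 1/2 AB.
So P(type A) = 1/2.

1/2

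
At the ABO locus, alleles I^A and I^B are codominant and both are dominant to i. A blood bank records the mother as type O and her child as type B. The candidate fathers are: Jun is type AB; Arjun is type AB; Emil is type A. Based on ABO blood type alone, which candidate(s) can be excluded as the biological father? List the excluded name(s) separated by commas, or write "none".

Emil

A candidate is excluded only if no genotype consistent with his phenotype could produce a type B child with a type O mother.
Emil (type A): no genotype consistent with that phenotype can produce a type-B child with a type-O mother.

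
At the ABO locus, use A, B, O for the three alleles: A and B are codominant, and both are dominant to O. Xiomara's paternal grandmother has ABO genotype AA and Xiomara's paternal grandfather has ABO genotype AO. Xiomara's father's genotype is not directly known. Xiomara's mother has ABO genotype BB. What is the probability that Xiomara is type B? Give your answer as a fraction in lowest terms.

Xiomara's father's ABO genotype from AA × AO: 1/2 AA, 1/2 AO.
Crossing each possibility with the mother BB and summing P(type B): 1/2·0 + 1/2·1/2 = 1/4.

1/4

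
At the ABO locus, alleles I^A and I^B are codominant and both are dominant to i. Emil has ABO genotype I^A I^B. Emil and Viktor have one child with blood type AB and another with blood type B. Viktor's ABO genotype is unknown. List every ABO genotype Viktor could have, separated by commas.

For each candidate genotype of Viktor, check whether crossing it with I^A I^B can produce every observed child phenotype.
  I^A I^A → possible child types {A, AB} ✗
  I^A I^B → possible child types {A, B, AB} ✓
  I^A i → possible child types {A, B, AB} ✓
  I^B I^B → possible child types {B, AB} ✓
  I^B i → possible child types {A, B, AB} ✓
  i i → possible child types {A, B} ✗

I^A I^B, I^A i, I^B I^B, I^B i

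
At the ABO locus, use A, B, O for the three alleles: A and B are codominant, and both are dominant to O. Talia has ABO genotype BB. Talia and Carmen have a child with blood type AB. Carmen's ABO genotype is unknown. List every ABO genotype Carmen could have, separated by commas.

AA, AB, AO

For each candidate genotype of Carmen, check whether crossing it with BB can produce every observed child phenotype.
  AA → possible child types {AB} ✓
  AB → possible child types {B, AB} ✓
  AO → possible child types {B, AB} ✓
  BB → possible child types {B} ✗
  BO → possible child types {B} ✗
  OO → possible child types {B} ✗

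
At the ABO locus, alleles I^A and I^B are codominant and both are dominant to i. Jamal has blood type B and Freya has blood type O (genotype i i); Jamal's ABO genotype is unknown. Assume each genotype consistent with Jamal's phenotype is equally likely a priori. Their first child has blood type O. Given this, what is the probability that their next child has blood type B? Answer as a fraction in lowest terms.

1/2

Possible genotypes: Jamal ∈ {I^B I^B, I^B i}; Freya ∈ {i i}.
Weight each parental genotype pair by prior × P(type-O child):
  I^B i × i i: posterior weight 1; P(next child type B) = 1/2.
Weighted sum = 1/2.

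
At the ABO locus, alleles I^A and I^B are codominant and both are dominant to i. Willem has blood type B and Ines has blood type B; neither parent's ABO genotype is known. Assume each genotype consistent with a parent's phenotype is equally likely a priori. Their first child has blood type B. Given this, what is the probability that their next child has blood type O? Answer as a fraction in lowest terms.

Possible genotypes: Willem ∈ {I^B I^B, I^B i}; Ines ∈ {I^B I^B, I^B i}.
Weight each parental genotype pair by prior × P(type-B child):
  I^B I^B × I^B I^B: posterior weight 4/15; P(next child type O) = 0.
  I^B I^B × I^B i: posterior weight 4/15; P(next child type O) = 0.
  I^B i × I^B I^B: posterior weight 4/15; P(next child type O) = 0.
  I^B i × I^B i: posterior weight 1/5; P(next child type O) = 1/4.
Weighted sum = 1/20.

1/20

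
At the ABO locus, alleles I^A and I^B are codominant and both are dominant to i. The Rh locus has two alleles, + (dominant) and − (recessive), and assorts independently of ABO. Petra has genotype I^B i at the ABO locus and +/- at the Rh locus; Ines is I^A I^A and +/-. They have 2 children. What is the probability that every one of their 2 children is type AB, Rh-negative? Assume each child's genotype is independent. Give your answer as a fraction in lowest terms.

ABO cross I^B i × I^A I^A → 1/2 A, 1/2 AB.
Rh cross +/- × +/- → 3/4 Rh+, 1/4 Rh-; so P(type AB, Rh-negative) = 1/2 × 1/4 = 1/8 per child.
All 2 independent: (1/8)^2 = 1/64.

1/64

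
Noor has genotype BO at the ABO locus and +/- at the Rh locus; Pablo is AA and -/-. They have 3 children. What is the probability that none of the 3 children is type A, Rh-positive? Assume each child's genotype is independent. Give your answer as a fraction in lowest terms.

ABO cross BO × AA → 1/2 A, 1/2 AB.
Rh cross +/- × -/- → 1/2 Rh+, 1/2 Rh-; so P(type A, Rh-positive) = 1/2 × 1/2 = 1/4 per child.
P(not type A, Rh-positive) = 3/4 for one child; (3/4)^3 = 27/64.

27/64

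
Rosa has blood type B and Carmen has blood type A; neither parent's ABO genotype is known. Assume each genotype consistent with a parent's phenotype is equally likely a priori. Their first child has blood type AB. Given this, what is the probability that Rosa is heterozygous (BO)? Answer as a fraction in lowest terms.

Possible genotypes: Rosa ∈ {BB, BO}; Carmen ∈ {AA, AO}.
Weight each parental genotype pair by prior × P(type-AB child):
  BB × AA: posterior weight 4/9.
  BB × AO: posterior weight 2/9.
  BO × AA: posterior weight 2/9.
  BO × AO: posterior weight 1/9.
Sum the posterior weight over pairs where Rosa is BO: 1/3.

1/3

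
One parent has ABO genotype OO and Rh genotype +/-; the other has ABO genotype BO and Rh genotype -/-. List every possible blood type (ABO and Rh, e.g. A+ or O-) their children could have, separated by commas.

Gametes from OO × BO give offspring ABO genotypes BO, OO, i.e. phenotypes O, B.
Rh cross +/- × -/- → phenotypes Rh+, Rh-.
Combining independently: O+, O-, B+, B-.

O+, O-, B+, B-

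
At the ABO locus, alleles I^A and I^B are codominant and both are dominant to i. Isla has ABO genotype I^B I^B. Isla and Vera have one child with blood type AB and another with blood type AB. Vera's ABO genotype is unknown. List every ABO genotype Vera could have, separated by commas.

For each candidate genotype of Vera, check whether crossing it with I^B I^B can produce every observed child phenotype.
  I^A I^A → possible child types {AB} ✓
  I^A I^B → possible child types {B, AB} ✓
  I^A i → possible child types {B, AB} ✓
  I^B I^B → possible child types {B} ✗
  I^B i → possible child types {B} ✗
  i i → possible child types {B} ✗

I^A I^A, I^A I^B, I^A i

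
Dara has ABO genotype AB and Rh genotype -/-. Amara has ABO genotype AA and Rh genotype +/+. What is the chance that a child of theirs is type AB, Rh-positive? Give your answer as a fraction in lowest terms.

ABO cross AB × AA → offspring phenotypes: 1/2 A, 1/2 AB.
Rh cross -/- × +/+ → 1 Rh+.
Independent loci: P(type AB, Rh-positive) = 1/2 × 1 = 1/2.

1/2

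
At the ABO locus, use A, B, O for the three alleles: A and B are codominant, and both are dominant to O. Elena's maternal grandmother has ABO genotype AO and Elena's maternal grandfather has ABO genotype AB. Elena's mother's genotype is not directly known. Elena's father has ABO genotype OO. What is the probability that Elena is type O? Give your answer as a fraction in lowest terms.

1/4

Elena's mother's ABO genotype from AO × AB: 1/4 AA, 1/4 AB, 1/4 AO, 1/4 BO.
Crossing each possibility with the father OO and summing P(type O): 1/4·0 + 1/4·0 + 1/4·1/2 + 1/4·1/2 = 1/4.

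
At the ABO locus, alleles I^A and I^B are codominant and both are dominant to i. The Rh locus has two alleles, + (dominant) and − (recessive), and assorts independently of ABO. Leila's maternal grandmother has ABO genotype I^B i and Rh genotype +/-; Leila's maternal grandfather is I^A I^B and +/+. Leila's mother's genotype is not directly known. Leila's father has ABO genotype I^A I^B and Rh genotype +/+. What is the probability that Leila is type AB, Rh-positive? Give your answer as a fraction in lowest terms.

3/8

Leila's mother's ABO genotype from I^B i × I^A I^B: 1/4 I^A I^B, 1/4 I^A i, 1/4 I^B I^B, 1/4 I^B i.
Crossing each possibility with the father I^A I^B and summing P(type AB): 1/4·1/2 + 1/4·1/4 + 1/4·1/2 + 1/4·1/4 = 3/8.
Similarly for Rh via the mother's Rh distribution: P(Rh+) = 1.
Independent loci: 3/8 × 1 = 3/8.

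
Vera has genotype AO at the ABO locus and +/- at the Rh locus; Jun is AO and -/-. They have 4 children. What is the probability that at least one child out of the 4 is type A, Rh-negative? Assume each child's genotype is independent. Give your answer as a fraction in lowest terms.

3471/4096

ABO cross AO × AO → 1/4 O, 3/4 A.
Rh cross +/- × -/- → 1/2 Rh+, 1/2 Rh-; so P(type A, Rh-negative) = 3/4 × 1/2 = 3/8 per child.
P(none) = (5/8)^4 = 625/4096; P(at least one) = 1 − 625/4096 = 3471/4096.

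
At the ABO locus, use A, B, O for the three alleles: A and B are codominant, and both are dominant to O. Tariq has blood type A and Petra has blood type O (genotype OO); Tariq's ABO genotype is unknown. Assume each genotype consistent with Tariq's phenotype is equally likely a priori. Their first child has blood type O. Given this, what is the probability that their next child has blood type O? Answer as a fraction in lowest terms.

Possible genotypes: Tariq ∈ {AA, AO}; Petra ∈ {OO}.
Weight each parental genotype pair by prior × P(type-O child):
  AO × OO: posterior weight 1; P(next child type O) = 1/2.
Weighted sum = 1/2.

1/2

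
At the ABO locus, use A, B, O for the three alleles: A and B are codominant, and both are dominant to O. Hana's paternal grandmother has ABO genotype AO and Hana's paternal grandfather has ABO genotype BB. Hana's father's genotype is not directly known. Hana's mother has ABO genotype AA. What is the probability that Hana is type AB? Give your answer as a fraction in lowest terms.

Hana's father's ABO genotype from AO × BB: 1/2 AB, 1/2 BO.
Crossing each possibility with the mother AA and summing P(type AB): 1/2·1/2 + 1/2·1/2 = 1/2.

1/2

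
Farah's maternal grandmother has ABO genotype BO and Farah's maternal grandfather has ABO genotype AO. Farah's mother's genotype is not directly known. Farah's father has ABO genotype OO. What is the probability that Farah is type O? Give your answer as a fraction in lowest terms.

Farah's mother's ABO genotype from BO × AO: 1/4 AB, 1/4 AO, 1/4 BO, 1/4 OO.
Crossing each possibility with the father OO and summing P(type O): 1/4·0 + 1/4·1/2 + 1/4·1/2 + 1/4·1 = 1/2.

1/2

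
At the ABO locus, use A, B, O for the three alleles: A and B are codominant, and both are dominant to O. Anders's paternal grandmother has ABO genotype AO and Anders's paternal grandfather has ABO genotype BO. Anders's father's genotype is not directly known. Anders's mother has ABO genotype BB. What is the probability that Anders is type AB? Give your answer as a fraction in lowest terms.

Anders's father's ABO genotype from AO × BO: 1/4 AB, 1/4 AO, 1/4 BO, 1/4 OO.
Crossing each possibility with the mother BB and summing P(type AB): 1/4·1/2 + 1/4·1/2 + 1/4·0 + 1/4·0 = 1/4.

1/4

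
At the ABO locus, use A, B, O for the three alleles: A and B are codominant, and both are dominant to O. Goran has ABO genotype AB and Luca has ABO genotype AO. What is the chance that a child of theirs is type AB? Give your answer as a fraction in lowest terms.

ABO cross AB × AO → offspring phenotypes: 1/2 A, 1/4 B, 1/4 AB.
So P(type AB) = 1/4.

1/4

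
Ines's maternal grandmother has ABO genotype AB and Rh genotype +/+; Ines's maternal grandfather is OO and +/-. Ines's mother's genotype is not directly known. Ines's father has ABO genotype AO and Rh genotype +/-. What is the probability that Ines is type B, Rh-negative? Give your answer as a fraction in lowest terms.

1/64

Ines's mother's ABO genotype from AB × OO: 1/2 AO, 1/2 BO.
Crossing each possibility with the father AO and summing P(type B): 1/2·0 + 1/2·1/4 = 1/8.
Similarly for Rh via the mother's Rh distribution: P(Rh-) = 1/8.
Independent loci: 1/8 × 1/8 = 1/64.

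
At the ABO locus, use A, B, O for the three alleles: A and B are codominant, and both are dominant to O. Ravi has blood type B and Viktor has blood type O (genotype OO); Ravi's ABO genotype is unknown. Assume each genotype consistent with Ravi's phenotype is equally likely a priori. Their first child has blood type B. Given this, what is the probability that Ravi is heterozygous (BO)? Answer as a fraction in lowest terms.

Possible genotypes: Ravi ∈ {BB, BO}; Viktor ∈ {OO}.
Weight each parental genotype pair by prior × P(type-B child):
  BB × OO: posterior weight 2/3.
  BO × OO: posterior weight 1/3.
Sum the posterior weight over pairs where Ravi is BO: 1/3.

1/3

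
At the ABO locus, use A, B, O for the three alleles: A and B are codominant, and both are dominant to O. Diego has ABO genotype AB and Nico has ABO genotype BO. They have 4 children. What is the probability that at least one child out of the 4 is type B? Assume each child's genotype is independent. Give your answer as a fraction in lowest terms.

ABO cross AB × BO → 1/4 A, 1/2 B, 1/4 AB.
So P(type B) = 1/2 per child.
P(none) = (1/2)^4 = 1/16; P(at least one) = 1 − 1/16 = 15/16.

15/16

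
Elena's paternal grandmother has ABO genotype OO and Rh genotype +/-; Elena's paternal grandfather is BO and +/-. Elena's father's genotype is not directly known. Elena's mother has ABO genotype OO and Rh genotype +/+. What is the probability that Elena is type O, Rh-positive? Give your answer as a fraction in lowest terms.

Elena's father's ABO genotype from OO × BO: 1/2 BO, 1/2 OO.
Crossing each possibility with the mother OO and summing P(type O): 1/2·1/2 + 1/2·1 = 3/4.
Similarly for Rh via the father's Rh distribution: P(Rh+) = 1.
Independent loci: 3/4 × 1 = 3/4.

3/4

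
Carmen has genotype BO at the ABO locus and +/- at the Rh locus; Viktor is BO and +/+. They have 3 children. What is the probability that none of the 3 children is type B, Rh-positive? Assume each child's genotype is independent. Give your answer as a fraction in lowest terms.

ABO cross BO × BO → 1/4 O, 3/4 B.
Rh cross +/- × +/+ → 1 Rh+; so P(type B, Rh-positive) = 3/4 × 1 = 3/4 per child.
P(not type B, Rh-positive) = 1/4 for one child; (1/4)^3 = 1/64.

1/64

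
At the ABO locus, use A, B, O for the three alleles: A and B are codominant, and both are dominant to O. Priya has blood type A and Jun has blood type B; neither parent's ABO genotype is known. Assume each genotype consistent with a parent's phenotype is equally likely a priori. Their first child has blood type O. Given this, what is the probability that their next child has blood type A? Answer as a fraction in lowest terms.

1/4

Possible genotypes: Priya ∈ {AA, AO}; Jun ∈ {BB, BO}.
Weight each parental genotype pair by prior × P(type-O child):
  AO × BO: posterior weight 1; P(next child type A) = 1/4.
Weighted sum = 1/4.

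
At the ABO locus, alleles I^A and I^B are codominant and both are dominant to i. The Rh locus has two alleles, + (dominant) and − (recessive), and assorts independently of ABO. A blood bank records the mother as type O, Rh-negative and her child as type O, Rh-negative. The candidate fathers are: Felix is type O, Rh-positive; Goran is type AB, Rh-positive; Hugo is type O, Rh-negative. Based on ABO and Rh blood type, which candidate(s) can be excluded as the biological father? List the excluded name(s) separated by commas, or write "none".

Goran

A candidate is excluded only if no genotype consistent with his phenotype could produce a type O, Rh-negative child with a type O, Rh-negative mother.
Goran (type AB, Rh+): no genotype consistent with that phenotype can produce a type-O Rh- child with a type-O mother.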